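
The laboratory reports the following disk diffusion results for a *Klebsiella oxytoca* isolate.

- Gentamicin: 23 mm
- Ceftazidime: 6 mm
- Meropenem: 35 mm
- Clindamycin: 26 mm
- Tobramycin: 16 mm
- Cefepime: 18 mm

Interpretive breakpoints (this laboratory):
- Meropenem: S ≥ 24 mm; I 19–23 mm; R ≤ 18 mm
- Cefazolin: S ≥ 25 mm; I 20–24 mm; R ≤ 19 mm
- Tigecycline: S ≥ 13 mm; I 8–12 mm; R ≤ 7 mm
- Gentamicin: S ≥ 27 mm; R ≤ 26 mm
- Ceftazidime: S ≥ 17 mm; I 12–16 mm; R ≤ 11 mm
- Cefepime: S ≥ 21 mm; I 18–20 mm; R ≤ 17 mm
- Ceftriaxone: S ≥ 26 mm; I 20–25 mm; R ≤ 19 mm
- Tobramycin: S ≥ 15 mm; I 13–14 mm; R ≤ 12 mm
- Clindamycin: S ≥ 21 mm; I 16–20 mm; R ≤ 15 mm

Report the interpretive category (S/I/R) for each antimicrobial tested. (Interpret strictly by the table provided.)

Gentamicin: 23 mm is ≤ 26 mm → R
Ceftazidime: 6 mm is ≤ 11 mm → Resistant
Meropenem 35 mm: ≥ 24 mm — susceptible
Clindamycin: 26 mm is ≥ 21 mm — Susceptible
Tobramycin 16 mm: ≥ 15 mm — Susceptible
Cefepime (18 mm) in 18–20 mm ⇒ I

R, R, S, S, S, I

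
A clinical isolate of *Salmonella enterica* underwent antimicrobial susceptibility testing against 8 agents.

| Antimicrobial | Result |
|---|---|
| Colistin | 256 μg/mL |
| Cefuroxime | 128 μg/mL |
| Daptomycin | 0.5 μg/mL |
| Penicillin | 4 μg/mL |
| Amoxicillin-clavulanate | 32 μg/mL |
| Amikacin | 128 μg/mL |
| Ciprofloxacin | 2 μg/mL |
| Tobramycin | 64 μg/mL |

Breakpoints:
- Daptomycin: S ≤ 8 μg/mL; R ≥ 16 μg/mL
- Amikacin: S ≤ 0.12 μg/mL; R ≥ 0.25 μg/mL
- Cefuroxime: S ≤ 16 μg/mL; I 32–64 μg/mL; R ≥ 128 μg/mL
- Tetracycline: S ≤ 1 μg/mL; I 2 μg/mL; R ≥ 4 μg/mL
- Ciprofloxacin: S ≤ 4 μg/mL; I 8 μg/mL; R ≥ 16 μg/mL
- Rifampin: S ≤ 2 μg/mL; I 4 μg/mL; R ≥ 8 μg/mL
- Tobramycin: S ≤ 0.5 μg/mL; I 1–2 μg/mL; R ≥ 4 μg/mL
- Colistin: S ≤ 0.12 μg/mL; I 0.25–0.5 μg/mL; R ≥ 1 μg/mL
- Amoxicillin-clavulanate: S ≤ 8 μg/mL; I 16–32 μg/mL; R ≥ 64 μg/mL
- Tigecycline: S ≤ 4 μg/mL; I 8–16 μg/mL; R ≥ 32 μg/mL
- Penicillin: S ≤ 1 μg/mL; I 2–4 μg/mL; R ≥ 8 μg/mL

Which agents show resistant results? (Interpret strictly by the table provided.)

Colistin: 256 μg/mL is ≥ 1 μg/mL → R
Cefuroxime: 128 μg/mL is ≥ 128 μg/mL ⇒ R
Daptomycin (0.5 μg/mL) ≤ 8 μg/mL — Susceptible
Penicillin 4 μg/mL: in 2–4 μg/mL → intermediate
Amoxicillin-clavulanate: 32 μg/mL is in 16–32 μg/mL → intermediate
Amikacin: 128 μg/mL is ≥ 0.25 μg/mL → resistant
Ciprofloxacin: 2 μg/mL is ≤ 4 μg/mL — S
Tobramycin 64 μg/mL: ≥ 4 μg/mL — R

colistin, cefuroxime, amikacin, tobramycin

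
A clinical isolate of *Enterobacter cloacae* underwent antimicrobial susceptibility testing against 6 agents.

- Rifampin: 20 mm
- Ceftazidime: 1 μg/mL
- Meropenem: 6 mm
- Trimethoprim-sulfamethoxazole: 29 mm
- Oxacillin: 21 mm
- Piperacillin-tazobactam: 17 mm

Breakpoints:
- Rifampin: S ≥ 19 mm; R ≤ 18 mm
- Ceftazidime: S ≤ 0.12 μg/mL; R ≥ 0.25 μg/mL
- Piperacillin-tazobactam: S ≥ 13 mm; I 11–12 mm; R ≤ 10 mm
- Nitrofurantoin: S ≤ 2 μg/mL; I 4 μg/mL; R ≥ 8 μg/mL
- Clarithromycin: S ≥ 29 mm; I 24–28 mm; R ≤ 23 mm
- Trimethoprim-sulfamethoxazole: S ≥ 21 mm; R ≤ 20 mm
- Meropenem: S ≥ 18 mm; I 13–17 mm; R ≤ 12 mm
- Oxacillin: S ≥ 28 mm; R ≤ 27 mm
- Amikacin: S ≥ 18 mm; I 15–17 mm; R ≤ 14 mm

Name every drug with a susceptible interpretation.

rifampin, trimethoprim-sulfamethoxazole, piperacillin-tazobactam

Rifampin (20 mm) ≥ 19 mm → susceptible
Ceftazidime 1 μg/mL: ≥ 0.25 μg/mL — resistant
Meropenem (6 mm) ≤ 12 mm → resistant
Trimethoprim-sulfamethoxazole: 29 mm is ≥ 21 mm → Susceptible
Oxacillin (21 mm) ≤ 27 mm — R
Piperacillin-tazobactam: 17 mm is ≥ 13 mm → S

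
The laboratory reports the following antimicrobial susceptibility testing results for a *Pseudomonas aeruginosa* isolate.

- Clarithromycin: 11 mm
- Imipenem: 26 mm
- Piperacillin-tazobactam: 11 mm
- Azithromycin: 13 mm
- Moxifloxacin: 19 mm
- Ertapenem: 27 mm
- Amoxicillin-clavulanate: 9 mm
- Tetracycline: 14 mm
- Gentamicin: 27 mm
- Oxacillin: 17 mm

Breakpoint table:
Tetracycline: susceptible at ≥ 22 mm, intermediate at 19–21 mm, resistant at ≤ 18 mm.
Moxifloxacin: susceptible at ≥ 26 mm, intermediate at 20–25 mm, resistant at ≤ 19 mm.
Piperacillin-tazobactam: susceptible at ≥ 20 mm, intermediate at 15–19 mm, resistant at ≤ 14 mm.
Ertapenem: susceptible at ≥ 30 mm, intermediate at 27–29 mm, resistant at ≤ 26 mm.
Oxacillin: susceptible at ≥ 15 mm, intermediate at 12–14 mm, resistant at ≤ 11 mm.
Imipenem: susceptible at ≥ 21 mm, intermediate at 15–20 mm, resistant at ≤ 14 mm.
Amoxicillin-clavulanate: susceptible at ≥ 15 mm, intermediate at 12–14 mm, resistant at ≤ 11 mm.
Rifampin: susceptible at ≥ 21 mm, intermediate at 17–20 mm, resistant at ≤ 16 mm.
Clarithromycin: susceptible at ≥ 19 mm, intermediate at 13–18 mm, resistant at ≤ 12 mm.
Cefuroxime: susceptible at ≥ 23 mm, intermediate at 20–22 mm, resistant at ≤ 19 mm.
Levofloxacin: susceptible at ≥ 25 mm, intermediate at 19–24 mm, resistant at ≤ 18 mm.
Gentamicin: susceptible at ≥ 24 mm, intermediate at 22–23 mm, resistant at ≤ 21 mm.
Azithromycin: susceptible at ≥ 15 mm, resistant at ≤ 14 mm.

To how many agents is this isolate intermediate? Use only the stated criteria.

1

Clarithromycin: 11 mm is ≤ 12 mm → R
Imipenem: 26 mm is ≥ 21 mm → Susceptible
Piperacillin-tazobactam: 11 mm is ≤ 14 mm — resistant
Azithromycin: 13 mm is ≤ 14 mm → resistant
Moxifloxacin: 19 mm is ≤ 19 mm — resistant
Ertapenem 27 mm: in 27–29 mm — Intermediate
Amoxicillin-clavulanate 9 mm: ≤ 11 mm ⇒ resistant
Tetracycline: 14 mm is ≤ 18 mm → Resistant
Gentamicin (27 mm) ≥ 24 mm → susceptible
Oxacillin: 17 mm is ≥ 15 mm — susceptible
Intermediate: 1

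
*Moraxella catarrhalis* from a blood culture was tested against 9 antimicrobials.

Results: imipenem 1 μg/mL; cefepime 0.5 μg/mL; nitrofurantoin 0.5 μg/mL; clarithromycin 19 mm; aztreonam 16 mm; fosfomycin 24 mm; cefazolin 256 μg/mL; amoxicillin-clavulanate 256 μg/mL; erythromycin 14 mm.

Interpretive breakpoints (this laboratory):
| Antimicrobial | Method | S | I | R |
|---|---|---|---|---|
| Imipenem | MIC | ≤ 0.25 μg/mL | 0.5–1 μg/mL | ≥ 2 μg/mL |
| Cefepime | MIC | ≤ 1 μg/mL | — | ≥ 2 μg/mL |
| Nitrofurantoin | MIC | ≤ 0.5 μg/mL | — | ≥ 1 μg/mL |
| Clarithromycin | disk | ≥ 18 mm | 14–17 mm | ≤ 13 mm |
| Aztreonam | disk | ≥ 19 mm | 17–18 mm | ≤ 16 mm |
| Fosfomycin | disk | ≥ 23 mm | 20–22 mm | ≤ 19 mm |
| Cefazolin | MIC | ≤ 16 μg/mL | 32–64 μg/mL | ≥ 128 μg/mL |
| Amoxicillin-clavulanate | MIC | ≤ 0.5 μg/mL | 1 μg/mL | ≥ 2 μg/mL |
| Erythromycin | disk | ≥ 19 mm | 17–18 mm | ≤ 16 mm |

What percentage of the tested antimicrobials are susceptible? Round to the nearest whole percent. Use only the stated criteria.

44%

Imipenem 1 μg/mL: in 0.5–1 μg/mL — intermediate
Cefepime (0.5 μg/mL) ≤ 1 μg/mL — Susceptible
Nitrofurantoin: 0.5 μg/mL is ≤ 0.5 μg/mL — Susceptible
Clarithromycin: 19 mm is ≥ 18 mm — S
Aztreonam 16 mm: ≤ 16 mm ⇒ resistant
Fosfomycin: 24 mm is ≥ 23 mm ⇒ Susceptible
Cefazolin: 256 μg/mL is ≥ 128 μg/mL → resistant
Amoxicillin-clavulanate: 256 μg/mL is ≥ 2 μg/mL ⇒ resistant
Erythromycin (14 mm) ≤ 16 mm — resistant
Susceptible: 4/9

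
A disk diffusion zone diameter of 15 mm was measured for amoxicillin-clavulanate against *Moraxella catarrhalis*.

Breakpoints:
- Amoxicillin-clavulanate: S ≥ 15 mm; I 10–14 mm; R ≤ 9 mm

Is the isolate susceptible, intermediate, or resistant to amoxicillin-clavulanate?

Susceptible

Amoxicillin-clavulanate: 15 mm is ≥ 15 mm → susceptible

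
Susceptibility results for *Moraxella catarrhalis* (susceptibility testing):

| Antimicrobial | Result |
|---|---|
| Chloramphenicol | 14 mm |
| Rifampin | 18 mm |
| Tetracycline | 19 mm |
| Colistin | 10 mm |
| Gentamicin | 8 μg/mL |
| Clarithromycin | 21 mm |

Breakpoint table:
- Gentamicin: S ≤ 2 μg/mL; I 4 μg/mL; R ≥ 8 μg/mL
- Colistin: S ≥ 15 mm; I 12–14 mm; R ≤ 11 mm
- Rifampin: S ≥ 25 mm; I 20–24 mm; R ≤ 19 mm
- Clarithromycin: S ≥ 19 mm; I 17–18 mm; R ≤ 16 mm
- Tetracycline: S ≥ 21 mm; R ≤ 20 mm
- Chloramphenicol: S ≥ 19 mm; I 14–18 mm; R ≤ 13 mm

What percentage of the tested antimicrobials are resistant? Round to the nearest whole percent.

67%

Chloramphenicol: 14 mm is in 14–18 mm → Intermediate
Rifampin 18 mm: ≤ 19 mm → R
Tetracycline: 19 mm is ≤ 20 mm — R
Colistin: 10 mm is ≤ 11 mm ⇒ R
Gentamicin (8 μg/mL) ≥ 8 μg/mL — resistant
Clarithromycin: 21 mm is ≥ 19 mm — susceptible
Resistant: 4/6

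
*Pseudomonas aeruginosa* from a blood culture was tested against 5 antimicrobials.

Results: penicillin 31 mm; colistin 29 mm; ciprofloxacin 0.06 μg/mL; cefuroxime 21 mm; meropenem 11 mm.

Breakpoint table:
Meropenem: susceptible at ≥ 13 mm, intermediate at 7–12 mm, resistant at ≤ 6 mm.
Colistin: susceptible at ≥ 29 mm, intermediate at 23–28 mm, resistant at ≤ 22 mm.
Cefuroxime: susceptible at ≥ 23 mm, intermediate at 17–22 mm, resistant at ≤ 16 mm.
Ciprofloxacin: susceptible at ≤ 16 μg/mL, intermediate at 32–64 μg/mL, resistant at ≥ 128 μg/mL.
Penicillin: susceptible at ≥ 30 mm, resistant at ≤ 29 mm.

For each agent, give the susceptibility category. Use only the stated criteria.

Penicillin (31 mm) ≥ 30 mm — susceptible
Colistin 29 mm: ≥ 29 mm → susceptible
Ciprofloxacin 0.06 μg/mL: ≤ 16 μg/mL — Susceptible
Cefuroxime: 21 mm is in 17–22 mm → intermediate
Meropenem (11 mm) in 7–12 mm → Intermediate

S, S, S, I, I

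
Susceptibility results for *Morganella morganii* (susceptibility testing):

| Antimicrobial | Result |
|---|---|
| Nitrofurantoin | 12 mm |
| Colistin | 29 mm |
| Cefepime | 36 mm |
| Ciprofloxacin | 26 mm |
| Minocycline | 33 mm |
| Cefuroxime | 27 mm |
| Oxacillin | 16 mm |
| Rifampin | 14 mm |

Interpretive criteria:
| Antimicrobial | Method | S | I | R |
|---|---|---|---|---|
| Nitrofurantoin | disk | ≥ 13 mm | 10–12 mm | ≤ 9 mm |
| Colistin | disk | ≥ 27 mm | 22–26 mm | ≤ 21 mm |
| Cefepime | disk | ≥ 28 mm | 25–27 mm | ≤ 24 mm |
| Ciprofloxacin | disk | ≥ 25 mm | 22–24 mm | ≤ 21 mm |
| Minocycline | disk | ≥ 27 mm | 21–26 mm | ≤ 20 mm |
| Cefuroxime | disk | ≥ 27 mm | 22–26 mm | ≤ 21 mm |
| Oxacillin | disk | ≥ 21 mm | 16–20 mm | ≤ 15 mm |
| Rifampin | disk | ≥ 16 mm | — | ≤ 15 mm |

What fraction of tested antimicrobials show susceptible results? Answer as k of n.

5 of 8

Nitrofurantoin: 12 mm is in 10–12 mm ⇒ Intermediate
Colistin 29 mm: ≥ 27 mm ⇒ S
Cefepime: 36 mm is ≥ 28 mm — susceptible
Ciprofloxacin: 26 mm is ≥ 25 mm ⇒ susceptible
Minocycline: 33 mm is ≥ 27 mm ⇒ S
Cefuroxime (27 mm) ≥ 27 mm ⇒ Susceptible
Oxacillin: 16 mm is in 16–20 mm → intermediate
Rifampin (14 mm) ≤ 15 mm → R
Susceptible: 5/8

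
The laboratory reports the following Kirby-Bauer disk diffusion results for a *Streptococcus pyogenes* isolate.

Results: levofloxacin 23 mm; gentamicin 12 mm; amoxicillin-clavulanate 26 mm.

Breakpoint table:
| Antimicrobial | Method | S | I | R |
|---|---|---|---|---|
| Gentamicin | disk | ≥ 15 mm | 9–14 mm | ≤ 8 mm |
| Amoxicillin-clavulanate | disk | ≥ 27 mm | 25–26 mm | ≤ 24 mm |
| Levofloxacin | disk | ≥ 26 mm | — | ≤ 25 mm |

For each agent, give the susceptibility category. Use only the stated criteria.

R, I, I

Levofloxacin: 23 mm is ≤ 25 mm → R
Gentamicin (12 mm) in 9–14 mm ⇒ intermediate
Amoxicillin-clavulanate (26 mm) in 25–26 mm → intermediate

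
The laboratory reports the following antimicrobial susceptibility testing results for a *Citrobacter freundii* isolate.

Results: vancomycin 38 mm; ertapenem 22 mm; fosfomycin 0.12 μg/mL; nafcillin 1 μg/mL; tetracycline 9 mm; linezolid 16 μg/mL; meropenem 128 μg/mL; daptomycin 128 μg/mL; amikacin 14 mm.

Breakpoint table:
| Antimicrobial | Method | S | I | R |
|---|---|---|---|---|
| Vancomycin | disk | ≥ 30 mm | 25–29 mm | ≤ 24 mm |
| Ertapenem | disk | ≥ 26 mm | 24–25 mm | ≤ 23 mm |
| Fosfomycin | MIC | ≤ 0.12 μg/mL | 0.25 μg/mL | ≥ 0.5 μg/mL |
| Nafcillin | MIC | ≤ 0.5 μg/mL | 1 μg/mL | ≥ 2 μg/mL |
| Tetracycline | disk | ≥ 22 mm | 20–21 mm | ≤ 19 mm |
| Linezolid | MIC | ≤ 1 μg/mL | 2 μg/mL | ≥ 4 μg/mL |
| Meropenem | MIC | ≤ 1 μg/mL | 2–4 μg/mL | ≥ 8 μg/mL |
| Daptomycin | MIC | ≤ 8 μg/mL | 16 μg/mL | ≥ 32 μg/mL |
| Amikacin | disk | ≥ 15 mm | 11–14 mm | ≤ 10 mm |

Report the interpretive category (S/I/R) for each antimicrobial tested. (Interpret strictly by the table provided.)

Vancomycin (38 mm) ≥ 30 mm — susceptible
Ertapenem: 22 mm is ≤ 23 mm — Resistant
Fosfomycin: 0.12 μg/mL is ≤ 0.12 μg/mL → susceptible
Nafcillin 1 μg/mL: = 1 μg/mL ⇒ Intermediate
Tetracycline 9 mm: ≤ 19 mm ⇒ resistant
Linezolid: 16 μg/mL is ≥ 4 μg/mL — R
Meropenem 128 μg/mL: ≥ 8 μg/mL → R
Daptomycin 128 μg/mL: ≥ 32 μg/mL — R
Amikacin: 14 mm is in 11–14 mm — I

S, R, S, I, R, R, R, R, I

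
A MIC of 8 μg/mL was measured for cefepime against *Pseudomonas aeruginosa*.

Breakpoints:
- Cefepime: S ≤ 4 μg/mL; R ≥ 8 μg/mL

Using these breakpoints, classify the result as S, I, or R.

Cefepime (8 μg/mL) ≥ 8 μg/mL → resistant

R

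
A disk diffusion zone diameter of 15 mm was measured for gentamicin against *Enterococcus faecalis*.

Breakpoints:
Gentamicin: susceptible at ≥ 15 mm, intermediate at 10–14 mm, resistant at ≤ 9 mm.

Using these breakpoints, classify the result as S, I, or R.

S

Gentamicin (15 mm) ≥ 15 mm → susceptible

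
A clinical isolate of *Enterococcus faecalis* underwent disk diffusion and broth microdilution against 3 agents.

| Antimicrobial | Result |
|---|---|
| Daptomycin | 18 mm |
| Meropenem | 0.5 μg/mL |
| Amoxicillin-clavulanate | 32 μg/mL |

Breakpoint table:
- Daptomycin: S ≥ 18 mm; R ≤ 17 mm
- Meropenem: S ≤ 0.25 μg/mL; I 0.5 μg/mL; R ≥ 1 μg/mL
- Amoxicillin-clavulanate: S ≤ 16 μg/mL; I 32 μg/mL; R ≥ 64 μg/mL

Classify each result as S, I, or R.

S, I, I

Daptomycin: 18 mm is ≥ 18 mm — S
Meropenem (0.5 μg/mL) = 0.5 μg/mL ⇒ Intermediate
Amoxicillin-clavulanate (32 μg/mL) = 32 μg/mL → intermediate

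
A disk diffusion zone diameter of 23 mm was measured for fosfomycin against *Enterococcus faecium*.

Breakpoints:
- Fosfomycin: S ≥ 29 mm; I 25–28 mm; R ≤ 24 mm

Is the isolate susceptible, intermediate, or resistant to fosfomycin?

Fosfomycin: 23 mm is ≤ 24 mm — resistant

Resistant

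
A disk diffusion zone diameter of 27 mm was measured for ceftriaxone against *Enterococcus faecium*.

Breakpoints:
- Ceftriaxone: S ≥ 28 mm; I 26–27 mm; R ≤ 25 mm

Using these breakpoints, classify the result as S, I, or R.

I

Ceftriaxone (27 mm) in 26–27 mm ⇒ Intermediate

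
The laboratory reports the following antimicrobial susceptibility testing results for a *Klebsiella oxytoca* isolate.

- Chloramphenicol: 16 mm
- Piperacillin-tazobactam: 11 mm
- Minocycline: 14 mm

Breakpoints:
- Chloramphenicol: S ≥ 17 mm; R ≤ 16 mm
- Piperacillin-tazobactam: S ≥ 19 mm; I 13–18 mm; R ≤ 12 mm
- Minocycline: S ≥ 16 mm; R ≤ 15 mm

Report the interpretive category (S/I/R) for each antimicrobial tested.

Chloramphenicol 16 mm: ≤ 16 mm — resistant
Piperacillin-tazobactam: 11 mm is ≤ 12 mm → Resistant
Minocycline: 14 mm is ≤ 15 mm — Resistant

R, R, R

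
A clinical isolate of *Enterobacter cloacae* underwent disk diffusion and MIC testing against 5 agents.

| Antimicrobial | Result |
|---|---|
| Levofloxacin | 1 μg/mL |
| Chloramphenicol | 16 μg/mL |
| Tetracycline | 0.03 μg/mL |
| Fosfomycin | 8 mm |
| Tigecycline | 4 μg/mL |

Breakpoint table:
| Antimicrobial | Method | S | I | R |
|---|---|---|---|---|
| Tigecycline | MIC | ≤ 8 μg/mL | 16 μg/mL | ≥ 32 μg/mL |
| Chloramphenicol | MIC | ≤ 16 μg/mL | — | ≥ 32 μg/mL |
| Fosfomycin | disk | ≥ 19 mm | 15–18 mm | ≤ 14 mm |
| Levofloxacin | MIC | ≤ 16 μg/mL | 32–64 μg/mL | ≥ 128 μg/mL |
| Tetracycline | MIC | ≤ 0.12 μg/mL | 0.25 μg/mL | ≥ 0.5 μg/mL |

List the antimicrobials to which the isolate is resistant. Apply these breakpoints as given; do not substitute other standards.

Levofloxacin: 1 μg/mL is ≤ 16 μg/mL — Susceptible
Chloramphenicol (16 μg/mL) ≤ 16 μg/mL ⇒ Susceptible
Tetracycline 0.03 μg/mL: ≤ 0.12 μg/mL ⇒ S
Fosfomycin (8 mm) ≤ 14 mm ⇒ R
Tigecycline 4 μg/mL: ≤ 8 μg/mL — susceptible

fosfomycin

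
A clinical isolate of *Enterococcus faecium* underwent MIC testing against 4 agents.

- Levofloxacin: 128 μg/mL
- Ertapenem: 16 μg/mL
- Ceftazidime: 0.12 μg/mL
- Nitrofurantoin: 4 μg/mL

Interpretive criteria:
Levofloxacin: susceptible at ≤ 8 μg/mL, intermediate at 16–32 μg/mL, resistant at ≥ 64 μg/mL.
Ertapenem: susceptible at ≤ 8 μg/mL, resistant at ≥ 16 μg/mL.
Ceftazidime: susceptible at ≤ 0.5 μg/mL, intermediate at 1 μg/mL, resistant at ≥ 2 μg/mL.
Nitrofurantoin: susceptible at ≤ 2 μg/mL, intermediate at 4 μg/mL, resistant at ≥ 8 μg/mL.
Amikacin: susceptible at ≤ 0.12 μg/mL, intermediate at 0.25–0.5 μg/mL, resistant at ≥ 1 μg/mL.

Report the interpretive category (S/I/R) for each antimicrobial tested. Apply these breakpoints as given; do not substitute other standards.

R, R, S, I

Levofloxacin: 128 μg/mL is ≥ 64 μg/mL — resistant
Ertapenem: 16 μg/mL is ≥ 16 μg/mL — R
Ceftazidime 0.12 μg/mL: ≤ 0.5 μg/mL — susceptible
Nitrofurantoin: 4 μg/mL is = 4 μg/mL → Intermediate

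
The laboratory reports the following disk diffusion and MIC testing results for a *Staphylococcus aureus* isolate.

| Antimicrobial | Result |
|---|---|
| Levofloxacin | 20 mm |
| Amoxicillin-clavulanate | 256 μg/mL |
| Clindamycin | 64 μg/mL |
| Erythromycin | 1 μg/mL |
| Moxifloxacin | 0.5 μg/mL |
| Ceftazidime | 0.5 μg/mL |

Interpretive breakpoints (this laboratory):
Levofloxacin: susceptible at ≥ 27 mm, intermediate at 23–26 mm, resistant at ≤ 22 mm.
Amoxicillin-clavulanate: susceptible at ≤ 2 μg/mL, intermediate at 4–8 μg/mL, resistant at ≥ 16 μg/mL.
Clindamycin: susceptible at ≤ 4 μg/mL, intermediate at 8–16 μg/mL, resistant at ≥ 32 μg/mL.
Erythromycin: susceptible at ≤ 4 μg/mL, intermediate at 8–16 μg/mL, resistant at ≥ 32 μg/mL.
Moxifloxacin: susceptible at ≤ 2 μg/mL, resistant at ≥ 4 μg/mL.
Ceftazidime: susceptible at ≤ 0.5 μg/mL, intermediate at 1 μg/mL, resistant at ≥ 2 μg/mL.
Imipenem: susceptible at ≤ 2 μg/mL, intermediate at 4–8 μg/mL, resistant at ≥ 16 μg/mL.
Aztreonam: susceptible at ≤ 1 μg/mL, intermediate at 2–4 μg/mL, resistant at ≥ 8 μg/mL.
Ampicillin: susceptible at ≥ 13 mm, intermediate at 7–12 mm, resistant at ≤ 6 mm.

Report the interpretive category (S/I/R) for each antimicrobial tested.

R, R, R, S, S, S

Levofloxacin: 20 mm is ≤ 22 mm — resistant
Amoxicillin-clavulanate 256 μg/mL: ≥ 16 μg/mL — Resistant
Clindamycin (64 μg/mL) ≥ 32 μg/mL ⇒ Resistant
Erythromycin: 1 μg/mL is ≤ 4 μg/mL → S
Moxifloxacin (0.5 μg/mL) ≤ 2 μg/mL — S
Ceftazidime (0.5 μg/mL) ≤ 0.5 μg/mL ⇒ Susceptible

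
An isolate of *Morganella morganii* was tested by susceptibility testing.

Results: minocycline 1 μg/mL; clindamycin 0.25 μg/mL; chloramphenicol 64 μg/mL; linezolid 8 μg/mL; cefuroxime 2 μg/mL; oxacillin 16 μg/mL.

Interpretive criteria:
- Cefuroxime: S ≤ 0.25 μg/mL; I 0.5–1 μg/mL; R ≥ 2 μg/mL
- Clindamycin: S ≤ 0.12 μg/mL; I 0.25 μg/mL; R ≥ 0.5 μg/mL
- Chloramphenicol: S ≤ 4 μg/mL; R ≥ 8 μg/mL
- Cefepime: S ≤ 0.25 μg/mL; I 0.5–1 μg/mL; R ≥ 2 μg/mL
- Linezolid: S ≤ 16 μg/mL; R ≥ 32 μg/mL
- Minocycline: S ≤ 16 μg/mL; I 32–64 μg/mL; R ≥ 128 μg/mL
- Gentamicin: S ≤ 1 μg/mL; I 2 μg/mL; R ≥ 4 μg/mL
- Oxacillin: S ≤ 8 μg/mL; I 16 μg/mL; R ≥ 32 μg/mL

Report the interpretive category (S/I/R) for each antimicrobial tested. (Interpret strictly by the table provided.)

S, I, R, S, R, I

Minocycline: 1 μg/mL is ≤ 16 μg/mL — Susceptible
Clindamycin 0.25 μg/mL: = 0.25 μg/mL ⇒ intermediate
Chloramphenicol (64 μg/mL) ≥ 8 μg/mL → R
Linezolid 8 μg/mL: ≤ 16 μg/mL ⇒ susceptible
Cefuroxime (2 μg/mL) ≥ 2 μg/mL → Resistant
Oxacillin: 16 μg/mL is = 16 μg/mL → intermediate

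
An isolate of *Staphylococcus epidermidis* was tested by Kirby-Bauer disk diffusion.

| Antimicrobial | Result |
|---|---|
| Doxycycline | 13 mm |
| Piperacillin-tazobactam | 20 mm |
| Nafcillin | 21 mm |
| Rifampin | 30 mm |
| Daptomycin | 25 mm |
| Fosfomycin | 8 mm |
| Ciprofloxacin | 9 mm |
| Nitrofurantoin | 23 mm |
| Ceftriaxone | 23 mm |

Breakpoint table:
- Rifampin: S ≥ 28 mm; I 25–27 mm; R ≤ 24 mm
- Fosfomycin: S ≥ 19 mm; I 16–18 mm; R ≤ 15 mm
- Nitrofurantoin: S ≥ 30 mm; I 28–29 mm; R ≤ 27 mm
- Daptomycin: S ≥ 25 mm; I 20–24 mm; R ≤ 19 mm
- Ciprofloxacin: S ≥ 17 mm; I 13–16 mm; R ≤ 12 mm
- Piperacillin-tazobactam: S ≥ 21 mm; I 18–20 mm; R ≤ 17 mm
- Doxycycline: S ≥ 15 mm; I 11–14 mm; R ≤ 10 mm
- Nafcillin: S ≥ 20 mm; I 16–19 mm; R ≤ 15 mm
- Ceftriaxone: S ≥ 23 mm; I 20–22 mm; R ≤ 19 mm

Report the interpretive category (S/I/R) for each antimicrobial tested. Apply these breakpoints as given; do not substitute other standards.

I, I, S, S, S, R, R, R, S

Doxycycline: 13 mm is in 11–14 mm → I
Piperacillin-tazobactam 20 mm: in 18–20 mm → intermediate
Nafcillin 21 mm: ≥ 20 mm → Susceptible
Rifampin (30 mm) ≥ 28 mm — Susceptible
Daptomycin: 25 mm is ≥ 25 mm ⇒ susceptible
Fosfomycin (8 mm) ≤ 15 mm — resistant
Ciprofloxacin 9 mm: ≤ 12 mm — R
Nitrofurantoin: 23 mm is ≤ 27 mm → R
Ceftriaxone: 23 mm is ≥ 23 mm — S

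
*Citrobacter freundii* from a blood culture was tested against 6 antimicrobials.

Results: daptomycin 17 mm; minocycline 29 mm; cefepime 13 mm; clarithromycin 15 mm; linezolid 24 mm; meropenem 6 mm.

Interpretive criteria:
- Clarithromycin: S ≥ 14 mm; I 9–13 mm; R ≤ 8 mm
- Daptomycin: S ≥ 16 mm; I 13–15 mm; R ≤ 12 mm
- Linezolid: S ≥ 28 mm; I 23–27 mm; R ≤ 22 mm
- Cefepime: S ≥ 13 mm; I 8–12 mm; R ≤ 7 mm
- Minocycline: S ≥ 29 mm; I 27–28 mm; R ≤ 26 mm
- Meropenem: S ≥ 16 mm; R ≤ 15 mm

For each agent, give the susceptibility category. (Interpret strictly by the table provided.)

S, S, S, S, I, R

Daptomycin: 17 mm is ≥ 16 mm ⇒ Susceptible
Minocycline (29 mm) ≥ 29 mm — S
Cefepime (13 mm) ≥ 13 mm — susceptible
Clarithromycin 15 mm: ≥ 14 mm → susceptible
Linezolid: 24 mm is in 23–27 mm ⇒ intermediate
Meropenem: 6 mm is ≤ 15 mm — Resistant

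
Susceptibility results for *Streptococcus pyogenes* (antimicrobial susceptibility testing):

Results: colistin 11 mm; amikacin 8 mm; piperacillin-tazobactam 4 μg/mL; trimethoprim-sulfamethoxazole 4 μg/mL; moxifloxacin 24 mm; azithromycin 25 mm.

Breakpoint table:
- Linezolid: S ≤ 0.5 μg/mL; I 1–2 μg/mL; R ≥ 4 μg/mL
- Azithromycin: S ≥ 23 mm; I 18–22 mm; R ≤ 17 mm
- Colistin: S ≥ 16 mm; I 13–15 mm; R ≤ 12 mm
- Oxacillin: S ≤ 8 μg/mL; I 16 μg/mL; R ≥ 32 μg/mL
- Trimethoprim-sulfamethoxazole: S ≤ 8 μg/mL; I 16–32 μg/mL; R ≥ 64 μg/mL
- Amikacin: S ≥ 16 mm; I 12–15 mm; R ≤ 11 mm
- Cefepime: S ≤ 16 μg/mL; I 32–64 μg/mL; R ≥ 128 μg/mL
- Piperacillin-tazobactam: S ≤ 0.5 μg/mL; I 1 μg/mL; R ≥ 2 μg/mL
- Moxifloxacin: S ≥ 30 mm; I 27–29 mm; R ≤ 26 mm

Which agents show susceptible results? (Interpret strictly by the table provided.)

Colistin (11 mm) ≤ 12 mm — resistant
Amikacin 8 mm: ≤ 11 mm ⇒ Resistant
Piperacillin-tazobactam (4 μg/mL) ≥ 2 μg/mL → Resistant
Trimethoprim-sulfamethoxazole: 4 μg/mL is ≤ 8 μg/mL ⇒ S
Moxifloxacin 24 mm: ≤ 26 mm → Resistant
Azithromycin: 25 mm is ≥ 23 mm — susceptible

trimethoprim-sulfamethoxazole, azithromycin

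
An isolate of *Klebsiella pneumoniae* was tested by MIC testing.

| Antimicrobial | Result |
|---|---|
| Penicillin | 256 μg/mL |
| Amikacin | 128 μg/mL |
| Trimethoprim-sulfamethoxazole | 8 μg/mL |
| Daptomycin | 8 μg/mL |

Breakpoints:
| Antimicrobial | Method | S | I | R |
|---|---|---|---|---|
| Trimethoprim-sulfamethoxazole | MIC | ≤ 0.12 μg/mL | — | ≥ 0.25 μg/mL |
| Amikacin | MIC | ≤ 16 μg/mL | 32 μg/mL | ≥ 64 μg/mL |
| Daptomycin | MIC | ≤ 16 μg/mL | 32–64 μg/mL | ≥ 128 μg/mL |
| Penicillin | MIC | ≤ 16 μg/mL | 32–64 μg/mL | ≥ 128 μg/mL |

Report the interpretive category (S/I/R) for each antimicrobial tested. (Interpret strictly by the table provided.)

R, R, R, S

Penicillin (256 μg/mL) ≥ 128 μg/mL — Resistant
Amikacin (128 μg/mL) ≥ 64 μg/mL → Resistant
Trimethoprim-sulfamethoxazole 8 μg/mL: ≥ 0.25 μg/mL — Resistant
Daptomycin: 8 μg/mL is ≤ 16 μg/mL ⇒ S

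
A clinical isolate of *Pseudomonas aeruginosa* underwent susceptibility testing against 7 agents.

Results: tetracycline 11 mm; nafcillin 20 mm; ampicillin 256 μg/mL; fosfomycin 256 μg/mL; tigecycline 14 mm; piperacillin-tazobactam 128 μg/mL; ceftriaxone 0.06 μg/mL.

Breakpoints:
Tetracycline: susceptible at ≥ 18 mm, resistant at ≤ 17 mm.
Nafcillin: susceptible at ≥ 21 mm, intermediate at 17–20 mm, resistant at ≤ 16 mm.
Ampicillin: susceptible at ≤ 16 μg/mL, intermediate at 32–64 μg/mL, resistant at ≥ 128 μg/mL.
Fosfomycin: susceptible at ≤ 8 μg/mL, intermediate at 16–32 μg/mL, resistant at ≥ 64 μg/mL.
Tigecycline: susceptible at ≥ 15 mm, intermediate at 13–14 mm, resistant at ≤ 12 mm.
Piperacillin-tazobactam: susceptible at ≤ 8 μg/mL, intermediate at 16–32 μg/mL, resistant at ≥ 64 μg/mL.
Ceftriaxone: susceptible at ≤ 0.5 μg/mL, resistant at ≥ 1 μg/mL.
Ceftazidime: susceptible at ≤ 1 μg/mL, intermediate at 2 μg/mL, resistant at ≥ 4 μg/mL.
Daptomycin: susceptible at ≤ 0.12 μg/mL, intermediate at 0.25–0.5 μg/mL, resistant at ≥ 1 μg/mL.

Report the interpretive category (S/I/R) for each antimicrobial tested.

R, I, R, R, I, R, S

Tetracycline 11 mm: ≤ 17 mm → resistant
Nafcillin (20 mm) in 17–20 mm → Intermediate
Ampicillin: 256 μg/mL is ≥ 128 μg/mL → Resistant
Fosfomycin (256 μg/mL) ≥ 64 μg/mL ⇒ R
Tigecycline 14 mm: in 13–14 mm → intermediate
Piperacillin-tazobactam 128 μg/mL: ≥ 64 μg/mL — resistant
Ceftriaxone: 0.06 μg/mL is ≤ 0.5 μg/mL → Susceptible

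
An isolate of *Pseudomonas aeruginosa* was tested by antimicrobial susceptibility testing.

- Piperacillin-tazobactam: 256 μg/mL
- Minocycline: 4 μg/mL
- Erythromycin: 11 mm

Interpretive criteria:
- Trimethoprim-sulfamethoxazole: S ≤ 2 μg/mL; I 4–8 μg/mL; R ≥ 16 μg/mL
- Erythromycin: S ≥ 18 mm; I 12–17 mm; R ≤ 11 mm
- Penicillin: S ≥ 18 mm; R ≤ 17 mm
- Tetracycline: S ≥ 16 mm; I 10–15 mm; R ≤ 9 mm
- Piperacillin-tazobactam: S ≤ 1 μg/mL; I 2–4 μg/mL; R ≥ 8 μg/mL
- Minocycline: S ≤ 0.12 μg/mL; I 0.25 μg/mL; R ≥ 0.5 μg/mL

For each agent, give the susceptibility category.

R, R, R

Piperacillin-tazobactam: 256 μg/mL is ≥ 8 μg/mL ⇒ R
Minocycline: 4 μg/mL is ≥ 0.5 μg/mL — R
Erythromycin (11 mm) ≤ 11 mm — Resistant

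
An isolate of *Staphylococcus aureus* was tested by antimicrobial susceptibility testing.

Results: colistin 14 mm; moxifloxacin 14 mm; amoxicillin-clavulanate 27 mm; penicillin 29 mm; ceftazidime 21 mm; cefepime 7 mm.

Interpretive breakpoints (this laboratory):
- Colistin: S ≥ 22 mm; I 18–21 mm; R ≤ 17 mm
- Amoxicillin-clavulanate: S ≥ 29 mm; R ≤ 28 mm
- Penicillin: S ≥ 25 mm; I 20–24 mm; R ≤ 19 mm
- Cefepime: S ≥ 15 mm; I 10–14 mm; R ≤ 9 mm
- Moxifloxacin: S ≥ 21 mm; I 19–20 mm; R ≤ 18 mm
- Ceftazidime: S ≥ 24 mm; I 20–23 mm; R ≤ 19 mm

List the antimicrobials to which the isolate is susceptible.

penicillin

Colistin: 14 mm is ≤ 17 mm ⇒ Resistant
Moxifloxacin 14 mm: ≤ 18 mm ⇒ Resistant
Amoxicillin-clavulanate: 27 mm is ≤ 28 mm — R
Penicillin 29 mm: ≥ 25 mm → Susceptible
Ceftazidime (21 mm) in 20–23 mm → Intermediate
Cefepime (7 mm) ≤ 9 mm → Resistant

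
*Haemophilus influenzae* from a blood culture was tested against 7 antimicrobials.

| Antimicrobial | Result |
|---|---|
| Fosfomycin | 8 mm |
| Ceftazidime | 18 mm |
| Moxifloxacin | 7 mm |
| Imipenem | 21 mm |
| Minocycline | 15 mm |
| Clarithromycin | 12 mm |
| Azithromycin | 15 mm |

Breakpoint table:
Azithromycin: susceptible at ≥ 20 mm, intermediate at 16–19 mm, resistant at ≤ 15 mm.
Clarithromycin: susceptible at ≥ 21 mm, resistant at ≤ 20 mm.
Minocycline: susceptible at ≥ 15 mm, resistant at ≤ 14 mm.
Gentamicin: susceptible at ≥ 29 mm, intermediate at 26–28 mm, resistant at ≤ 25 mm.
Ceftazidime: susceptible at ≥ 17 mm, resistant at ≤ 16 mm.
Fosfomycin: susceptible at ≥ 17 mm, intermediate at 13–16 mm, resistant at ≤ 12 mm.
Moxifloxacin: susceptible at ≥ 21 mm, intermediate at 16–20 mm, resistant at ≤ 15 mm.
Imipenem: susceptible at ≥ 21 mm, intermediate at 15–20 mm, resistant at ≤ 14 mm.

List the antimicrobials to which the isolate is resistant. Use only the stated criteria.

fosfomycin, moxifloxacin, clarithromycin, azithromycin

Fosfomycin (8 mm) ≤ 12 mm ⇒ Resistant
Ceftazidime (18 mm) ≥ 17 mm → Susceptible
Moxifloxacin 7 mm: ≤ 15 mm — resistant
Imipenem (21 mm) ≥ 21 mm → Susceptible
Minocycline: 15 mm is ≥ 15 mm ⇒ susceptible
Clarithromycin 12 mm: ≤ 20 mm ⇒ R
Azithromycin (15 mm) ≤ 15 mm → resistant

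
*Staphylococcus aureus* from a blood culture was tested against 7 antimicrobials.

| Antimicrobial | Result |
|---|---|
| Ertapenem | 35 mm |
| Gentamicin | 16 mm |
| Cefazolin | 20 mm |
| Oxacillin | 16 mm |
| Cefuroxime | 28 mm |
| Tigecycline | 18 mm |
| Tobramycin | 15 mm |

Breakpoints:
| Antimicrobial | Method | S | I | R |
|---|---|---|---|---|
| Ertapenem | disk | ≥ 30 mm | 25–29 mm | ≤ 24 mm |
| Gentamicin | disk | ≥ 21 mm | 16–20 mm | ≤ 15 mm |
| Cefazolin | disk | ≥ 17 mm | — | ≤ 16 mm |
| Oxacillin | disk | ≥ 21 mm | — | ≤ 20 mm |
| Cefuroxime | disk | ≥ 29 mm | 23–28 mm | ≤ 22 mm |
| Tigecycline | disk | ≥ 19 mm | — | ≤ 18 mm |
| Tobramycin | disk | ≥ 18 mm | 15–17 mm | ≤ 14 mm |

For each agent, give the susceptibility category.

Ertapenem: 35 mm is ≥ 30 mm → S
Gentamicin: 16 mm is in 16–20 mm → Intermediate
Cefazolin 20 mm: ≥ 17 mm ⇒ S
Oxacillin (16 mm) ≤ 20 mm — R
Cefuroxime: 28 mm is in 23–28 mm → intermediate
Tigecycline 18 mm: ≤ 18 mm ⇒ R
Tobramycin: 15 mm is in 15–17 mm → I

S, I, S, R, I, R, I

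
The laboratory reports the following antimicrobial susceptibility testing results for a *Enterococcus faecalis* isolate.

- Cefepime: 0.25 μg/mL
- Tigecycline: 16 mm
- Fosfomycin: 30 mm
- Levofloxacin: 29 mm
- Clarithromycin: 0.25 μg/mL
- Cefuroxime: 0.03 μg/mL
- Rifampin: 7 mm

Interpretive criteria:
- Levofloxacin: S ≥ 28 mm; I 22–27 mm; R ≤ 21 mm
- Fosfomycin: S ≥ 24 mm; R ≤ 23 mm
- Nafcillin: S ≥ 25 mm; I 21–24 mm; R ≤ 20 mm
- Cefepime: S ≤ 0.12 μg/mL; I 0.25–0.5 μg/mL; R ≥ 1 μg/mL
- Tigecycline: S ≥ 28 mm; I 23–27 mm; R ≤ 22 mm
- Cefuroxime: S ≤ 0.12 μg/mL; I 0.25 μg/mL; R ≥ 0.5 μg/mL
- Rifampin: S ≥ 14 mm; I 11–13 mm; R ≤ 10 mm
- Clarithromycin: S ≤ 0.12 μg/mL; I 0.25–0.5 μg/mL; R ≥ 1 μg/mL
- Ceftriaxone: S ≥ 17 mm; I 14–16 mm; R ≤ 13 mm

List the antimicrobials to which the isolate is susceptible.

Cefepime 0.25 μg/mL: in 0.25–0.5 μg/mL — intermediate
Tigecycline 16 mm: ≤ 22 mm ⇒ resistant
Fosfomycin 30 mm: ≥ 24 mm ⇒ S
Levofloxacin (29 mm) ≥ 28 mm ⇒ S
Clarithromycin: 0.25 μg/mL is in 0.25–0.5 μg/mL — Intermediate
Cefuroxime: 0.03 μg/mL is ≤ 0.12 μg/mL — Susceptible
Rifampin (7 mm) ≤ 10 mm → resistant

fosfomycin, levofloxacin, cefuroxime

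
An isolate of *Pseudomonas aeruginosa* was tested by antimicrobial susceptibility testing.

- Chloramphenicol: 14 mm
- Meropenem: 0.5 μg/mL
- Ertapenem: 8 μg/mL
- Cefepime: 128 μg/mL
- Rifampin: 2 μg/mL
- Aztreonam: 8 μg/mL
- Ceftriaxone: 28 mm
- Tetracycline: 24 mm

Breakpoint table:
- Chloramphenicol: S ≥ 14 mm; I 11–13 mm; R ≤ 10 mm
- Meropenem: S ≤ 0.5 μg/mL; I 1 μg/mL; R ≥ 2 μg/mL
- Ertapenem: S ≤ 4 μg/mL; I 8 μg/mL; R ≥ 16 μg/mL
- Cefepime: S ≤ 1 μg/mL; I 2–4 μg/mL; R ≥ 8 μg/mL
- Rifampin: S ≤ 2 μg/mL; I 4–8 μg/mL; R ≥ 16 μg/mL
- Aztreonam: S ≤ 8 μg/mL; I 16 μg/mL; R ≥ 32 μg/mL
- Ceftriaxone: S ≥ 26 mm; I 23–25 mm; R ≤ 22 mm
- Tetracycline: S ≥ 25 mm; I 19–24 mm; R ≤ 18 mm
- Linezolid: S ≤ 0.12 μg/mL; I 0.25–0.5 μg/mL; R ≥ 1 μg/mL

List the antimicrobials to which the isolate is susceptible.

Chloramphenicol 14 mm: ≥ 14 mm → susceptible
Meropenem (0.5 μg/mL) ≤ 0.5 μg/mL ⇒ susceptible
Ertapenem (8 μg/mL) = 8 μg/mL ⇒ intermediate
Cefepime (128 μg/mL) ≥ 8 μg/mL — resistant
Rifampin 2 μg/mL: ≤ 2 μg/mL → susceptible
Aztreonam (8 μg/mL) ≤ 8 μg/mL ⇒ susceptible
Ceftriaxone: 28 mm is ≥ 26 mm ⇒ S
Tetracycline (24 mm) in 19–24 mm → I

chloramphenicol, meropenem, rifampin, aztreonam, ceftriaxone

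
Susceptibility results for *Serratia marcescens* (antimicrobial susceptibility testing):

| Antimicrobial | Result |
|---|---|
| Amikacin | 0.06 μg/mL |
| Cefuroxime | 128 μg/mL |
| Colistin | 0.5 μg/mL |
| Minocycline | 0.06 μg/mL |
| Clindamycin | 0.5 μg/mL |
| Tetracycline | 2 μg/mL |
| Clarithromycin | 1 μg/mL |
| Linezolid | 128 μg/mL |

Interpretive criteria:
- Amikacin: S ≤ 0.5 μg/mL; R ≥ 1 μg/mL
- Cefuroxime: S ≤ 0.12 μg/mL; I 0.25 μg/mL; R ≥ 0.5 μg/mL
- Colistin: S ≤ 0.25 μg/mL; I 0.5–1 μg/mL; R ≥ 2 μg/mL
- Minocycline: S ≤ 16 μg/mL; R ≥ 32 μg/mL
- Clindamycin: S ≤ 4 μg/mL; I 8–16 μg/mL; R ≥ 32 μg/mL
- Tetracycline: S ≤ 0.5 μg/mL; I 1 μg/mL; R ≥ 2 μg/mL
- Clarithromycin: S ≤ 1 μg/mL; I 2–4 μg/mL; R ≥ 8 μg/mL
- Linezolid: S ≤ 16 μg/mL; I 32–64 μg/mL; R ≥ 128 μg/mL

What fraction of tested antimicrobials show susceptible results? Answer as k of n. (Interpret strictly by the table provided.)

Amikacin: 0.06 μg/mL is ≤ 0.5 μg/mL — Susceptible
Cefuroxime 128 μg/mL: ≥ 0.5 μg/mL → resistant
Colistin: 0.5 μg/mL is in 0.5–1 μg/mL — intermediate
Minocycline 0.06 μg/mL: ≤ 16 μg/mL → S
Clindamycin (0.5 μg/mL) ≤ 4 μg/mL ⇒ Susceptible
Tetracycline 2 μg/mL: ≥ 2 μg/mL ⇒ Resistant
Clarithromycin (1 μg/mL) ≤ 1 μg/mL — S
Linezolid 128 μg/mL: ≥ 128 μg/mL ⇒ R
Susceptible: 4/8

4 of 8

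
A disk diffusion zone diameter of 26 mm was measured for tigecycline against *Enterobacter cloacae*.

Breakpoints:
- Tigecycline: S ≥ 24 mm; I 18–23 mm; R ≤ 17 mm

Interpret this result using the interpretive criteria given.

Tigecycline: 26 mm is ≥ 24 mm ⇒ S

S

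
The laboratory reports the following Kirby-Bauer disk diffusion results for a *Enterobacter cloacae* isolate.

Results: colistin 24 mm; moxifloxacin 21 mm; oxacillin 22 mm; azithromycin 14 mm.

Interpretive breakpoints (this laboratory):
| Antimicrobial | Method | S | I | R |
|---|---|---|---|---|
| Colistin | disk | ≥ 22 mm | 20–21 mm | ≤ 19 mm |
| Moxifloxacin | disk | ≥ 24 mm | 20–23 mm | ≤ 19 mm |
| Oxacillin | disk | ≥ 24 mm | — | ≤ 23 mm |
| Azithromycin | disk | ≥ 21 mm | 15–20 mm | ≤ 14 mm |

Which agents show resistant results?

Colistin: 24 mm is ≥ 22 mm → Susceptible
Moxifloxacin: 21 mm is in 20–23 mm → I
Oxacillin (22 mm) ≤ 23 mm — R
Azithromycin 14 mm: ≤ 14 mm → Resistant

oxacillin, azithromycin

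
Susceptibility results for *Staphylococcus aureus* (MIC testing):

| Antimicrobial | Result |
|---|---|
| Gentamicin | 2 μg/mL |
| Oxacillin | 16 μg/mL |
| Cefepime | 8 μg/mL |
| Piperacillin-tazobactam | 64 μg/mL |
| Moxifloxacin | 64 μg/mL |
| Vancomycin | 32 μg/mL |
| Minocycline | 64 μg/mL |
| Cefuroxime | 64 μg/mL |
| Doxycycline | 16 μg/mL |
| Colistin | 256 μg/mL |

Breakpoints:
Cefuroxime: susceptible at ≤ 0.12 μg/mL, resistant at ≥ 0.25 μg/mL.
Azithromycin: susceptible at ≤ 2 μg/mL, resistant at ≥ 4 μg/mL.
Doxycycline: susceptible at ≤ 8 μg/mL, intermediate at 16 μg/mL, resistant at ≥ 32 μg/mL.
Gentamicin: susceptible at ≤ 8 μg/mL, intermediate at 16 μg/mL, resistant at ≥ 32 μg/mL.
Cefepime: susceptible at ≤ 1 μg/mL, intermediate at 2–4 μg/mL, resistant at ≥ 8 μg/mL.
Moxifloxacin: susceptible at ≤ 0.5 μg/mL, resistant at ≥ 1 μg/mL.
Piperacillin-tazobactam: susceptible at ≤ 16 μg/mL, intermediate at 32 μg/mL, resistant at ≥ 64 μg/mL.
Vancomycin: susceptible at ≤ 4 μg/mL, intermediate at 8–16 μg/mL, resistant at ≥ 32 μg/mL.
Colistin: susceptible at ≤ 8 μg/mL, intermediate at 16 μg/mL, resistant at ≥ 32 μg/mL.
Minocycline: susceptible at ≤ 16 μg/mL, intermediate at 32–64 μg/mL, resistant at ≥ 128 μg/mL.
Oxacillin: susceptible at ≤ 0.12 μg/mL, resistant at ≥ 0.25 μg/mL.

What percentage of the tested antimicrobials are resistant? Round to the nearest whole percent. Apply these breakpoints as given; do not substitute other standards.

70%

Gentamicin (2 μg/mL) ≤ 8 μg/mL → S
Oxacillin: 16 μg/mL is ≥ 0.25 μg/mL → resistant
Cefepime 8 μg/mL: ≥ 8 μg/mL → Resistant
Piperacillin-tazobactam (64 μg/mL) ≥ 64 μg/mL ⇒ R
Moxifloxacin: 64 μg/mL is ≥ 1 μg/mL — R
Vancomycin (32 μg/mL) ≥ 32 μg/mL — resistant
Minocycline 64 μg/mL: in 32–64 μg/mL → intermediate
Cefuroxime 64 μg/mL: ≥ 0.25 μg/mL ⇒ resistant
Doxycycline (16 μg/mL) = 16 μg/mL → I
Colistin 256 μg/mL: ≥ 32 μg/mL → resistant
Resistant: 7/10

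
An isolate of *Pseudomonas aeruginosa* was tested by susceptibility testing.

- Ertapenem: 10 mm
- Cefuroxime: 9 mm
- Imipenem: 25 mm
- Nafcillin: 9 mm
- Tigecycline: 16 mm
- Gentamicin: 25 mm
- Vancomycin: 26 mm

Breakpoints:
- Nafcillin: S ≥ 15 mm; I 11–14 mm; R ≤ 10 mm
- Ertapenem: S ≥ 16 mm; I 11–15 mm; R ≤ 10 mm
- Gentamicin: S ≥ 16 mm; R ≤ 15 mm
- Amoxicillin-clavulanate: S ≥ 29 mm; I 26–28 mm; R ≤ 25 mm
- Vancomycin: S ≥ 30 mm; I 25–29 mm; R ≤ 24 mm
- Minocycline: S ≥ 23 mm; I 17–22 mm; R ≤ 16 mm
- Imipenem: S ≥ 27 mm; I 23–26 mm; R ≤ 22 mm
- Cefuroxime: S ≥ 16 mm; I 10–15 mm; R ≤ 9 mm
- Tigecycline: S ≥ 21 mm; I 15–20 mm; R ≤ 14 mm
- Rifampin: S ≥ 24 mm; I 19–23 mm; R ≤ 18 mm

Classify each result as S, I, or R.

Ertapenem: 10 mm is ≤ 10 mm — resistant
Cefuroxime (9 mm) ≤ 9 mm — resistant
Imipenem (25 mm) in 23–26 mm → intermediate
Nafcillin: 9 mm is ≤ 10 mm — resistant
Tigecycline: 16 mm is in 15–20 mm ⇒ I
Gentamicin 25 mm: ≥ 16 mm — susceptible
Vancomycin: 26 mm is in 25–29 mm → I

R, R, I, R, I, S, I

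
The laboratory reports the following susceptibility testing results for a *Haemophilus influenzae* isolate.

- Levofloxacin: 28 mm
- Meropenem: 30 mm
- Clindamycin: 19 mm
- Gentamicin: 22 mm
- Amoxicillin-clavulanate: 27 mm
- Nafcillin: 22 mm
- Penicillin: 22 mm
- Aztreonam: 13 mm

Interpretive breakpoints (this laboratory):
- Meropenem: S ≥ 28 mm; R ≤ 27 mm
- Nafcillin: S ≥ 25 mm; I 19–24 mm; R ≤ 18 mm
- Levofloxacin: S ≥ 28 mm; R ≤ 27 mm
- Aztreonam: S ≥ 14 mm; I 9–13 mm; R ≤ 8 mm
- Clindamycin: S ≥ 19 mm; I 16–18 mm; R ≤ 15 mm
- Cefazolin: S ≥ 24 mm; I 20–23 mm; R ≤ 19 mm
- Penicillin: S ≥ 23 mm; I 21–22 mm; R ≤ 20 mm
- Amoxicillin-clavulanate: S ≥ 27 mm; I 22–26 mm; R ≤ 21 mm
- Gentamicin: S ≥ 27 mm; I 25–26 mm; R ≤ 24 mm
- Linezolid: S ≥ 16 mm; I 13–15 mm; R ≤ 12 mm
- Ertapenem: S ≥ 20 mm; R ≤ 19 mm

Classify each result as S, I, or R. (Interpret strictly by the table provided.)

Levofloxacin (28 mm) ≥ 28 mm — Susceptible
Meropenem (30 mm) ≥ 28 mm — S
Clindamycin (19 mm) ≥ 19 mm ⇒ S
Gentamicin (22 mm) ≤ 24 mm → R
Amoxicillin-clavulanate: 27 mm is ≥ 27 mm → Susceptible
Nafcillin 22 mm: in 19–24 mm ⇒ intermediate
Penicillin (22 mm) in 21–22 mm ⇒ Intermediate
Aztreonam 13 mm: in 9–13 mm → I

S, S, S, R, S, I, I, I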